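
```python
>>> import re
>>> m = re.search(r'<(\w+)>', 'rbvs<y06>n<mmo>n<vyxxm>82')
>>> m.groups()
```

Unlike `match`, `search` isn't anchored — it looks for the pattern anywhere in the string.
The match spans [4:9] → '<y06>'.
Captured: group 1 = 'y06'.

('y06',)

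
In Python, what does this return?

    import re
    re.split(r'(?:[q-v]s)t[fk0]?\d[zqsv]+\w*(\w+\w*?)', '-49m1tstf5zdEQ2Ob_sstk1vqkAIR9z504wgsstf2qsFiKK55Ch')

The pattern matches a character in [q-v], then a literal 's' (non-capturing group); then a literal 't', then optionally one of [fk0]; then a digit, then one or more of one of [zqsv]; then zero or more of a word character; then one or more of a word character, then zero or more of a word character (lazy) (captured).
Matches to split on: at [5:51] → 'tstf5zdEQ2Ob_sstk1vqkAIR9z504wgsstf2qsFiKK55Ch'.
`re.split` interleaves the captured-group text with the surrounding fragments.

['-49m1', 'h', '']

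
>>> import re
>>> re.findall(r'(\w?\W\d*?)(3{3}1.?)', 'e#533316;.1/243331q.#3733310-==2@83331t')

This matches optionally a word character, then a non-word character, then zero or more of a digit (lazy) (captured); then exactly 3 of a literal '3', then the literal '1', then optionally any character (captured).
Matches: at [0:8] match 'e#533316', groups = ('e#5', '33316'); at [10:19] match '1/243331q', groups = ('1/24', '3331q'); at [20:28] match '#3733310', groups = ('#37', '33310'); at [31:39] match '2@83331t', groups = ('2@8', '3331t').
Multiple groups make `findall` return tuples — one 2-tuple for each match.

[('e#5', '33316'), ('1/24', '3331q'), ('#37', '33310'), ('2@8', '3331t')]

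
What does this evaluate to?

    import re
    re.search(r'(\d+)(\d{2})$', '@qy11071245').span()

(3, 11)

The match spans [3:11] → '11071245'.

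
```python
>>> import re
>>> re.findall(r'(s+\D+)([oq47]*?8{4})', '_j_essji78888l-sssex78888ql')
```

Pattern: one or more of a literal 's', then one or more of a non-digit (captured); then zero or more of one of [oq47] (lazy), then exactly 4 of the literal '8' (captured).
Multiple groups make `findall` return tuples — one 2-tuple for each match.

[('ssji', '78888'), ('sssex', '78888')]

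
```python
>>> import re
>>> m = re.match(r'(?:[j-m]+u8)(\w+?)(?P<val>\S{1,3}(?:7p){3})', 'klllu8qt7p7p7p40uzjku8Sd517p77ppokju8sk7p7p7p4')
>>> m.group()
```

'klllu8qt7p7p7p'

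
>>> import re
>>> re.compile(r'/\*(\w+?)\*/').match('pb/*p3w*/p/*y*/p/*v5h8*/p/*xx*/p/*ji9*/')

`match` is anchored at position 0; if the pattern doesn't fit there, it returns None.
Here position 0 doesn't satisfy it, so the call returns None.

None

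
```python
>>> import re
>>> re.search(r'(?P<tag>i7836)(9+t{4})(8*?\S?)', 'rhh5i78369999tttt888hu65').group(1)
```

'i7836'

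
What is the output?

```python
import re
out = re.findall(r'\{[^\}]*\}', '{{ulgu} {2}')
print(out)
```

Walking the string: at [0:7] → '{{ulgu}'; at [8:11] → '{2}'.
No capturing groups, so `findall` returns the 2 full match strings.

['{{ulgu}', '{2}']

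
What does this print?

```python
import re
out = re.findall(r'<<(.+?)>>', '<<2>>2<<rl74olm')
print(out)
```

['2']

Walking the string: at [0:5] match '<<2>>', group 1 = '2'.
Because there's exactly one group, `findall` drops the full match and keeps group 1 from the one hit.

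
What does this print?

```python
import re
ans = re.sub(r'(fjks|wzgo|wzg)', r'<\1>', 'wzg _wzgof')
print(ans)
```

Branches in `(...|...)` are attempted left-to-right; the first branch that allows the whole pattern to succeed is taken.
Matches: at [0:3] → 'wzg'; at [5:9] → 'wzgo'.
The replacement refers to a captured group, so each match is rewritten using its own captured text.

<wzg> _<wzgo>f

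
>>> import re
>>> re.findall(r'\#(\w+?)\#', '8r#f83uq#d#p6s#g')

['f83uq', 'p6s']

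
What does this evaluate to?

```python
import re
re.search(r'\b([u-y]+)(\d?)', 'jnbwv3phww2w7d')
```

This matches a word boundary (`\b`, zero-width); then one or more of a character in [u-y] (captured); then optionally a digit (captured).
Here nothing in the string fits, so the call returns None.

None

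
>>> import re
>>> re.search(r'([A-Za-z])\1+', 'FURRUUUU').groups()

('R',)

A backreference is literal: `\1` must see the identical characters the first group matched.
`re.search` scans for the first position where the pattern succeeds.
The match spans [2:4] → 'RR'.
Captured: group 1 = 'R'.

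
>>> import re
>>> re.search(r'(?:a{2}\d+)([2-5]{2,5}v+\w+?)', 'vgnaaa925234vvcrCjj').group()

'aa925234vvc'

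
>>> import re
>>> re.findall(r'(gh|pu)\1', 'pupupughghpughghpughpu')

`\1` is not a pattern — it's the concrete string captured by group 1, re-applied verbatim.
Because there's exactly one group, `findall` drops the full match and keeps group 1 from each hit.

['pu', 'gh', 'gh']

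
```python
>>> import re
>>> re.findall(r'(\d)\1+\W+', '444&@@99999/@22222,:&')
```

['4', '9', '2']

A backreference is literal: `\1` must see the identical characters the first group matched.
Because there's exactly one group, `findall` drops the full match and keeps group 1 from each hit.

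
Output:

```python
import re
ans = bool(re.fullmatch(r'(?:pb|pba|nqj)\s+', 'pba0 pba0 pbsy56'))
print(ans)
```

`re.fullmatch` is like wrapping the pattern in `^…$` (in single-line mode).
Here there's no way to consume every character, so the call returns None, and `bool(None)` is False.

False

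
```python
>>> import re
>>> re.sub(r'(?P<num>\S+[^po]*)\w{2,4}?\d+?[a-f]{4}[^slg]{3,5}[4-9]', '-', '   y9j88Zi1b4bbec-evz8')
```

'   -'

Pattern: one or more of a non-whitespace character, then zero or more of any character except [po] (captured as 'num'); then 2 to 4 of a word character (lazy); then one or more of a digit (lazy); then exactly 4 of a character in [a-f], then 3 to 5 of any character except [slg], then a character in [4-9].
Every occurrence is swapped for '-'.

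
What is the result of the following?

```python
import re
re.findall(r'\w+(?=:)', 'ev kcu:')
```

['kcu']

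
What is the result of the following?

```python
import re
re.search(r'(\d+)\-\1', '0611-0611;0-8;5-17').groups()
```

('0611',)

The match spans [0:9] → '0611-0611'.
Captured: group 1 = '0611'.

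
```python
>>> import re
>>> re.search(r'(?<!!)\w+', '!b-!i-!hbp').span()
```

Because the assertion is negative and zero-width, positions next to the forbidden text are skipped.
The match spans [8:10] → 'bp'.

(8, 10)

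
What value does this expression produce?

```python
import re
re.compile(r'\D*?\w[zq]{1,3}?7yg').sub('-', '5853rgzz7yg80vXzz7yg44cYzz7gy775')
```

'5853-80-44cYzz7gy775'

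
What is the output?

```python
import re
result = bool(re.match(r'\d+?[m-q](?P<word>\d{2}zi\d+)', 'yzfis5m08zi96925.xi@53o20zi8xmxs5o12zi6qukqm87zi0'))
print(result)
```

`re.match` only tries the pattern at the start of the string.
Here the string doesn't start with a match, so the call returns None, and `bool(None)` is False.

False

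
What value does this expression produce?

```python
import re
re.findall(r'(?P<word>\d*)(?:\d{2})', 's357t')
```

With a single group, `findall` returns only what that group captured — 1 item.

['3']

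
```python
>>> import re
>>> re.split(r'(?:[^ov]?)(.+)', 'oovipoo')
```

['', 'oovipoo', '']

The pattern matches optionally any character except [ov] (non-capturing group); then one or more of any character (captured).
Matches to split on: at [0:7] → 'oovipoo'.
With a capturing group present, the delimiter's captured portion is kept in the result list.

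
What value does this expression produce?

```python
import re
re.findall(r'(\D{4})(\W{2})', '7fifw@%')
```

`findall` packs the 2 group values into a tuple for every match.

[('fifw', '@%')]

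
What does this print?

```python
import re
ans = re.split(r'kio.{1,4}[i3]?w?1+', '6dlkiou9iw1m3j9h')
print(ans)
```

['6dl', 'm3j9h']

Pattern: the literal 'kio', then 1 to 4 of any character, then optionally one of [i3]; then optionally the literal 'w', then one or more of a literal '1'.
`split` removes every match and returns the 2 fragments in between.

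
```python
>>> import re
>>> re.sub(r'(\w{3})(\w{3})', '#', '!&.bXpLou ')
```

Pattern: exactly 3 of a word character (captured); then exactly 3 of a word character (captured).
Matches: at [3:9] → 'bXpLou'.
Each match is replaced by '#'.

'!&.# '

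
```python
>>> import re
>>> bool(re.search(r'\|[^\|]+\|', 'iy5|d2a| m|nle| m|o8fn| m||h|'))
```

The match spans [3:8] → '|d2a|'.

True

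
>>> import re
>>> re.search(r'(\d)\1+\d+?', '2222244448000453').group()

'222224'

After group 1 captures some text, `\1` only succeeds where that same text appears again.
The match spans [0:6] → '222224'.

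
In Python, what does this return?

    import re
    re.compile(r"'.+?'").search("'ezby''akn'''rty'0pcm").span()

(0, 6)

The match spans [0:6] → "'ezby'".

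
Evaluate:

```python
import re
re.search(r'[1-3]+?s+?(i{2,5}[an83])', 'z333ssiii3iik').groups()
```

('iii3',)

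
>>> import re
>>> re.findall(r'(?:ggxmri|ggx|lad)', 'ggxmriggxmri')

['ggxmri', 'ggxmri']

Branches in `(...|...)` are attempted left-to-right; the first branch that allows the whole pattern to succeed is taken.
With no groups in the pattern, `findall` gives back each whole match — 2 here.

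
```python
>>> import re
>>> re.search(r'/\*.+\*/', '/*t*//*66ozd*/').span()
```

(0, 14)

`re.search` tries every starting position until one works.
The match spans [0:14] → '/*t*//*66ozd*/'.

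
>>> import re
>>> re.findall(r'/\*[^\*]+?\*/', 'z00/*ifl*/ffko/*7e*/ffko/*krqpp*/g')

['/*ifl*/', '/*7e*/', '/*krqpp*/']

Matches: at [3:10] → '/*ifl*/'; at [14:20] → '/*7e*/'; at [24:33] → '/*krqpp*/'.
With no groups in the pattern, `findall` gives back each whole match — 3 here.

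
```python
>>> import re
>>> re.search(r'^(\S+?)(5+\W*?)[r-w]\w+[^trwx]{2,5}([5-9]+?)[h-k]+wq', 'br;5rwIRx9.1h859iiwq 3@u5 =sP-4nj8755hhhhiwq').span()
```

(0, 20)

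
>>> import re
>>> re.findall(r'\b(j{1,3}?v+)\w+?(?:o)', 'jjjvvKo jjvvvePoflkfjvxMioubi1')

['jjjvv', 'jjvvv']

The pattern matches a word boundary (`\b`, zero-width); then 1 to 3 of a literal 'j' (lazy), then one or more of a literal 'v' (captured); then one or more of a word character (lazy); then a literal 'o' (non-capturing group).
Matches: at [0:7] match 'jjjvvKo', group 1 = 'jjjvv'; at [8:16] match 'jjvvvePo', group 1 = 'jjvvv'.
With a single group, `findall` returns only what that group captured — 2 items.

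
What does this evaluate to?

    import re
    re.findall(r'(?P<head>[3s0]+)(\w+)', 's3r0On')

[('s3', 'r0On')]

2 groups means the one result is a tuple of 2 captured strings — 1 here.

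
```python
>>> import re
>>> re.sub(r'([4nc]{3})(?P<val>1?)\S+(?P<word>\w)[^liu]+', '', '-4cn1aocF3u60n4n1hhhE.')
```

This matches exactly 3 of one of [4nc] (captured); then optionally a literal '1' (captured as 'val'); then one or more of a non-whitespace character; then a word character (captured as 'word'); then one or more of any character except [liu].
`sub` substitutes '' at each match site.

'-'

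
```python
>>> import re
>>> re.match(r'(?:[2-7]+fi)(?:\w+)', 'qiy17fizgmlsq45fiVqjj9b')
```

None

This matches one or more of a character in [2-7], then the literal 'fi' (non-capturing group); then one or more of a word character (non-capturing group).
`re.match` won't scan ahead — the pattern has to work from the very first character.
Here position 0 doesn't satisfy it, so the call returns None.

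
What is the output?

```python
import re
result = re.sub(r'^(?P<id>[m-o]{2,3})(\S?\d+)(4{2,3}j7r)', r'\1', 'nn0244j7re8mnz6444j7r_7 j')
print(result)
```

The replacement refers to a captured group, so each match is rewritten using its own captured text.

nne8mnz6444j7r_7 j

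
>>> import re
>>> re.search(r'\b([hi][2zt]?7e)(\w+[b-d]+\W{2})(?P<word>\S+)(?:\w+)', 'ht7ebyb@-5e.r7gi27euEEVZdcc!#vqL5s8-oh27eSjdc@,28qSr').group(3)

'5e.r7gi27euEEVZdcc!#vqL5s8-oh27eSjdc@,28qS'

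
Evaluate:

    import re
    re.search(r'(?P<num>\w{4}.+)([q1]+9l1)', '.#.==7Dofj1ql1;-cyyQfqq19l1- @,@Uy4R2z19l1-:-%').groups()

This matches exactly 4 of a word character, then one or more of any character (captured as 'num'); then one or more of one of [q1], then the literal '9l1' (captured).
`search` walks the string left to right and returns the first match it finds.
The match spans [5:42] → '7Dofj1ql1;-cyyQfqq19l1- @,@Uy4R2z19l1'.
Captured: group 1 = '7Dofj1ql1;-cyyQfqq19l1- @,@Uy4R2z', group 2 = '19l1'.

('7Dofj1ql1;-cyyQfqq19l1- @,@Uy4R2z', '19l1')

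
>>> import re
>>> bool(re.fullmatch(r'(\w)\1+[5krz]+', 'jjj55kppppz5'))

False

For `fullmatch`, every character of the input must be accounted for by the pattern.
Here there's no way to consume every character, so the call returns None, and `bool(None)` is False.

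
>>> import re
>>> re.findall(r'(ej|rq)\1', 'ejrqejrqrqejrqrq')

['rq', 'rq']

`\1` has to match the exact text group 1 already captured.
Because there's exactly one group, `findall` drops the full match and keeps group 1 from each hit.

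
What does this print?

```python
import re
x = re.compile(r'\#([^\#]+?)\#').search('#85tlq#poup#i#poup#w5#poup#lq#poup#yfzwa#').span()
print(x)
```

The match spans [0:7] → '#85tlq#'.

(0, 7)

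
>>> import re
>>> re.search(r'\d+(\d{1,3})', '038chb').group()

Pattern: one or more of a digit; then 1 to 3 of a digit (captured).
Unlike `match`, `search` isn't anchored — it looks for the pattern anywhere in the string.
The match spans [0:3] → '038'.
Captured: group 1 = '8'.

'038'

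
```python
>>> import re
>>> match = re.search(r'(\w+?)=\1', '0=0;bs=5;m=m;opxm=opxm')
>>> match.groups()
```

`\1` is not a pattern — it's the concrete string captured by group 1, re-applied verbatim.
`search` walks the string left to right and returns the first match it finds.
The match spans [0:3] → '0=0'.
Captured: group 1 = '0'.

('0',)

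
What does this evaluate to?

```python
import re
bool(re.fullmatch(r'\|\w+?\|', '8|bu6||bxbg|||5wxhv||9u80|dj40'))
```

For `fullmatch`, every character of the input must be accounted for by the pattern.
Here there's no way to consume every character, so the call returns None, and `bool(None)` is False.

False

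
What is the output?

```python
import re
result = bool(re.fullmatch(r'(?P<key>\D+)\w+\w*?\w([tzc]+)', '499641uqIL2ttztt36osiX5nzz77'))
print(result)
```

False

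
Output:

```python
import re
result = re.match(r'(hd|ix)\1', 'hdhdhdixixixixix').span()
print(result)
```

(0, 4)

After group 1 captures some text, `\1` only succeeds where that same text appears again.
With `match`, the pattern is implicitly anchored at the beginning.
The match spans [0:4] → 'hdhd'.
Captured: group 1 = 'hd'.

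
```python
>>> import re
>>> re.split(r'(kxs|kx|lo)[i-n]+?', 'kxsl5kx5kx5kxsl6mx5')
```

['', 'kxs', '5kx5kx5', 'kxs', '6mx5']

The group in the pattern means `split` returns the separators' captures alongside the pieces.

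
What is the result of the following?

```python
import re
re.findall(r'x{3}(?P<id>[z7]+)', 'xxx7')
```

Pattern: exactly 3 of a literal 'x'; then one or more of one of [z7] (captured as 'id').
Scanning left to right: at [0:4] match 'xxx7', group 1 = '7'.
Because there's exactly one group, `findall` drops the full match and keeps group 1 from the one hit.

['7']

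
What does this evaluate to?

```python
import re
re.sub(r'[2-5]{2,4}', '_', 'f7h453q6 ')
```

'f7h_q6 '

Pattern: 2 to 4 of a character in [2-5].
Matches: at [3:6] → '453'.
Every occurrence is swapped for '_'.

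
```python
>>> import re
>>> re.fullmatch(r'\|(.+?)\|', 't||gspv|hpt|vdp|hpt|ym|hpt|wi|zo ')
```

None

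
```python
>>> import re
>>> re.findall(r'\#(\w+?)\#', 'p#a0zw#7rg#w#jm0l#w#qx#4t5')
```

Scanning left to right: at [1:7] match '#a0zw#', group 1 = 'a0zw'; at [10:13] match '#w#', group 1 = 'w'; at [17:20] match '#w#', group 1 = 'w'.
`findall` collects group 1 from each match (3 total).

['a0zw', 'w', 'w']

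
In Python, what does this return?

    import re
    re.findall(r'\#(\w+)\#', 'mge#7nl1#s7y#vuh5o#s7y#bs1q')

Scanning left to right: at [3:9] match '#7nl1#', group 1 = '7nl1'; at [12:19] match '#vuh5o#', group 1 = 'vuh5o'.
Because there's exactly one group, `findall` drops the full match and keeps group 1 from each hit.

['7nl1', 'vuh5o']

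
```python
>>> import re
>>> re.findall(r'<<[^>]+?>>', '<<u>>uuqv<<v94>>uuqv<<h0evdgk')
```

Walking the string: at [0:5] → '<<u>>'; at [9:16] → '<<v94>>'.
No capturing groups, so `findall` returns the 2 full match strings.

['<<u>>', '<<v94>>']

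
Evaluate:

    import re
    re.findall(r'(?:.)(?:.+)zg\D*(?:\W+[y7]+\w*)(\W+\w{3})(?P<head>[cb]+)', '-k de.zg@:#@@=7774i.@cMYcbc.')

[('.@cMY', 'cbc')]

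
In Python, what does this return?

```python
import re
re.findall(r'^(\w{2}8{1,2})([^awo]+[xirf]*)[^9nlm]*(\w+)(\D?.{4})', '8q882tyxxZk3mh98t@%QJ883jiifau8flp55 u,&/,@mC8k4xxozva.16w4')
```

Pattern: anchored at the start of the string; then exactly 2 of a word character, then 1 to 2 of the literal '8' (captured); then one or more of any character except [awo], then zero or more of one of [xirf] (captured); then zero or more of any character except [9nlm]; then one or more of a word character (captured); then optionally a non-digit, then exactly 4 of any character (captured).
4 groups means the one result is a tuple of 4 captured strings — 1 here.

[('8q88', '2tyxxZk3mh98t@%QJ883jiif', 'lp55', ' u,&/')]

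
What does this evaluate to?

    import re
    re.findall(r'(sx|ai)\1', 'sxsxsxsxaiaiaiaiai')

`\1` is not a pattern — it's the concrete string captured by group 1, re-applied verbatim.
Walking the string: at [0:4] match 'sxsx', group 1 = 'sx'; at [4:8] match 'sxsx', group 1 = 'sx'; at [8:12] match 'aiai', group 1 = 'ai'; at [12:16] match 'aiai', group 1 = 'ai'.
`findall` collects group 1 from each match (4 total).

['sx', 'sx', 'ai', 'ai']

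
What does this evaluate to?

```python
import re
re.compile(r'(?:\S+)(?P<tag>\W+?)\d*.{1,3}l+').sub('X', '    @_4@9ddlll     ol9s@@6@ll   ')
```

The pattern matches one or more of a non-whitespace character (non-capturing group); then one or more of a non-word character (lazy) (captured as 'tag'); then zero or more of a digit, then 1 to 3 of any character, then one or more of the literal 'l'.
Matches: at [4:21] → '@_4@9ddlll     ol'; at [21:29] → '9s@@6@ll'.
`sub` substitutes 'X' at each match site.

'    XX   '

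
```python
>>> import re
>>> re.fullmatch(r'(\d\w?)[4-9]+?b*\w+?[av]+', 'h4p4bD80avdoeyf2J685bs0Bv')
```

None

The pattern matches a digit, then optionally a word character (captured); then one or more of a character in [4-9] (lazy); then zero or more of a literal 'b', then one or more of a word character (lazy), then one or more of one of [av].
`re.fullmatch` is like wrapping the pattern in `^…$` (in single-line mode).
Here there's no way to consume every character, so the call returns None.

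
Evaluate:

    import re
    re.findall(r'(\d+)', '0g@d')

['0']

`findall` collects group 1 from the one match (1 total).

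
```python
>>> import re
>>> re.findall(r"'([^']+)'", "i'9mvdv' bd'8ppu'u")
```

['9mvdv', '8ppu']

Matches: at [1:8] match "'9mvdv'", group 1 = '9mvdv'; at [11:17] match "'8ppu'", group 1 = '8ppu'.
`findall` collects group 1 from each match (2 total).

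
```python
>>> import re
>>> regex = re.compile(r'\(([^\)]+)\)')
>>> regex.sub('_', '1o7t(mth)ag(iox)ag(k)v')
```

Matches: at [4:9] → '(mth)'; at [11:16] → '(iox)'; at [18:21] → '(k)'.
Every occurrence is swapped for '_'.

'1o7t_ag_ag_v'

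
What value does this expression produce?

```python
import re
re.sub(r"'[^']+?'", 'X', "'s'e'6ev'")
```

Each match is replaced by 'X'.

'XeX'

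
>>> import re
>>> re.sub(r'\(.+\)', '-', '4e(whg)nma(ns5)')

Matches: at [2:15] → '(whg)nma(ns5)'.
`sub` substitutes '-' at each match site.

'4e-'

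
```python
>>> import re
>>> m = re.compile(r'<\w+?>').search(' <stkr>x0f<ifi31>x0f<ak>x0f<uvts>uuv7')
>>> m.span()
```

(1, 7)

`re.search` tries every starting position until one works.
The match spans [1:7] → '<stkr>'.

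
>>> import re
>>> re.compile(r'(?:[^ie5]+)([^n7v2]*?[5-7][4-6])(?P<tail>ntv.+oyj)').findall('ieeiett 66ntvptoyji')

[('66', 'ntvptoyj')]

The pattern matches one or more of any character except [ie5] (non-capturing group); then zero or more of any character except [n7v2] (lazy), then a character in [5-7], then a character in [4-6] (captured); then the literal 'ntv', then one or more of any character, then the literal 'oyj' (captured as 'tail').
Matches: at [5:18] match 'tt 66ntvptoyj', groups = ('66', 'ntvptoyj').
With 2 capturing groups, `findall` returns a 2-tuple per match.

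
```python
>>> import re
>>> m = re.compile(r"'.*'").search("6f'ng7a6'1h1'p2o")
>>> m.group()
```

"'ng7a6'1h1'"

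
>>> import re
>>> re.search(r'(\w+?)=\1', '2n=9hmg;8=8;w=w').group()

'8=8'

After group 1 captures some text, `\1` only succeeds where that same text appears again.
The match spans [8:11] → '8=8'.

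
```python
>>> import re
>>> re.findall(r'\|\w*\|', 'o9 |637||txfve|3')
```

Scanning left to right: at [3:8] → '|637|'; at [8:15] → '|txfve|'.
No capturing groups, so `findall` returns the 2 full match strings.

['|637|', '|txfve|']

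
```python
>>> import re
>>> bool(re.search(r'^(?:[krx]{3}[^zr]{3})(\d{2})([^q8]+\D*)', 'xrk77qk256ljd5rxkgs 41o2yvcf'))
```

False

The pattern matches anchored at the start of the string; then exactly 3 of one of [krx], then exactly 3 of any character except [zr] (non-capturing group); then exactly 2 of a digit (captured); then one or more of any character except [q8], then zero or more of a non-digit (captured).
`re.search` scans for the first position where the pattern succeeds.
Here the pattern never matches, so the call returns None, and `bool(None)` is False.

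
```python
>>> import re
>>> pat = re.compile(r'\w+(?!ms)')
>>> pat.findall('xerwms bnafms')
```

A negative assertion filters positions out without eating any characters.
Matches: at [0:6] → 'xerwms'; at [7:13] → 'bnafms'.
Since nothing is captured, `findall` lists the 2 matched substrings directly.

['xerwms', 'bnafms']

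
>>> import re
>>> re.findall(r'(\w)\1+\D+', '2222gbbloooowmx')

`\1` is not a pattern — it's the concrete string captured by group 1, re-applied verbatim.
Walking the string: at [0:15] match '2222gbbloooowmx', group 1 = '2'.
`findall` collects group 1 from the one match (1 total).

['2']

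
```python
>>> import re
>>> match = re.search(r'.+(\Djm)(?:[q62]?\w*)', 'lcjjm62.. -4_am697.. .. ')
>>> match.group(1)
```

The match spans [0:7] → 'lcjjm62'.
Captured: group 1 = 'jjm'.

'jjm'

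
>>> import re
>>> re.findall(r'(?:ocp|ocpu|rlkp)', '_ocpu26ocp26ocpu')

['ocp', 'ocp', 'ocp']

Alternation isn't longest-match — the leftmost alternative that fits at this position is chosen.
Since nothing is captured, `findall` lists the 3 matched substrings directly.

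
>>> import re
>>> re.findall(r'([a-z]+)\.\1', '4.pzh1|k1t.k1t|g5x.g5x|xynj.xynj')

['xynj']

`\1` is not a pattern — it's the concrete string captured by group 1, re-applied verbatim.
Walking the string: at [23:32] match 'xynj.xynj', group 1 = 'xynj'.
Because there's exactly one group, `findall` drops the full match and keeps group 1 from the one hit.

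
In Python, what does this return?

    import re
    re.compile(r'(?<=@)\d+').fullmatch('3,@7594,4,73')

The positive lookaround only admits positions where the adjacent text matches; those characters stay outside the span.
For `fullmatch`, every character of the input must be accounted for by the pattern.
Here the pattern can't cover the whole string, so the call returns None.

None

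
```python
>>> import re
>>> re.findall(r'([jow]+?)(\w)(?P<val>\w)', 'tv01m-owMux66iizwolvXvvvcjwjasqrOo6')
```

[('o', 'w', 'M'), ('w', 'o', 'l'), ('j', 'w', 'j')]

The pattern matches one or more of one of [jow] (lazy) (captured); then a word character (captured); then a word character (captured as 'val').
With 3 capturing groups, `findall` returns a 3-tuple per match.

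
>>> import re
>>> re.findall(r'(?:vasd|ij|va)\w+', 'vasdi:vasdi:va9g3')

Since nothing is captured, `findall` lists the 3 matched substrings directly.

['vasdi', 'vasdi', 'va9g3']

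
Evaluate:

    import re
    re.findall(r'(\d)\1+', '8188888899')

After group 1 captures some text, `\1` only succeeds where that same text appears again.
With a single group, `findall` returns only what that group captured — 2 items.

['8', '9']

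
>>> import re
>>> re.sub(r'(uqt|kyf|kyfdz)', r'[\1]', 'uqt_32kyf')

'[uqt]_32[kyf]'

`\1` in the replacement pulls in group 1's text for each match.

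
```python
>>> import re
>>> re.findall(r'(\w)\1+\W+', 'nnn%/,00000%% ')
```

['n', '0']

`\1` has to match the exact text group 1 already captured.
One capturing group, so `findall` returns just the captured substring from each match — 2 in all.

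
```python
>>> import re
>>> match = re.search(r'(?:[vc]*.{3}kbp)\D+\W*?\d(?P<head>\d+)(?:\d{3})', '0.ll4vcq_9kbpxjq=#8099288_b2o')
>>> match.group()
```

'vcq_9kbpxjq=#8099288'

The pattern matches zero or more of one of [vc], then exactly 3 of any character, then the literal 'kbp' (non-capturing group); then one or more of a non-digit, then zero or more of a non-word character (lazy), then a digit; then one or more of a digit (captured as 'head'); then exactly 3 of a digit (non-capturing group).
The match spans [5:25] → 'vcq_9kbpxjq=#8099288'.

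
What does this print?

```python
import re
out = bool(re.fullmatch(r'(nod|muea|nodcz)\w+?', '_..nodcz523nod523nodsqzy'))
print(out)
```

False

For `fullmatch`, every character of the input must be accounted for by the pattern.
Here the pattern can't cover the whole string, so the call returns None, and `bool(None)` is False.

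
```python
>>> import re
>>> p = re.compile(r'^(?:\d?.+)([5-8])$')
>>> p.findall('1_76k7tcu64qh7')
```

Pattern: anchored at the start of the string; then optionally a digit, then one or more of any character (non-capturing group); then a character in [5-8] (captured); then anchored at the end.
Matches: at [0:14] match '1_76k7tcu64qh7', group 1 = '7'.
One capturing group, so `findall` returns just the captured substring from the one match — 1 in all.

['7']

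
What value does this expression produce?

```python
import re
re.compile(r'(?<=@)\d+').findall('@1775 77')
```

Because the assertion is zero-width, the text it checks is not consumed and won't appear in the result.
With no groups in the pattern, `findall` gives back each whole match — 1 here.

['1775']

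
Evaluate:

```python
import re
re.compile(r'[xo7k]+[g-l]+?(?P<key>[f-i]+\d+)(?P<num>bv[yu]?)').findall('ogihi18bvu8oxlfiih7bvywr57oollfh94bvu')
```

Pattern: one or more of one of [xo7k], then one or more of a character in [g-l] (lazy); then one or more of a character in [f-i], then one or more of a digit (captured as 'key'); then the literal 'bv', then optionally one of [yu] (captured as 'num').
With the lazy modifier that quantifier settles for the fewest repetitions that let the rest of the pattern succeed (the atoms after it are unaffected and can still be greedy).
Scanning left to right: at [0:10] match 'ogihi18bvu', groups = ('ihi18', 'bvu'); at [11:22] match 'oxlfiih7bvy', groups = ('fiih7', 'bvy'); at [25:37] match '7oollfh94bvu', groups = ('fh94', 'bvu').
Multiple groups make `findall` return tuples — one 2-tuple for each match.

[('ihi18', 'bvu'), ('fiih7', 'bvy'), ('fh94', 'bvu')]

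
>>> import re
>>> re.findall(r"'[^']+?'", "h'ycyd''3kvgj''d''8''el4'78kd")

["'ycyd'", "'3kvgj'", "'d'", "'8'", "'el4'"]

Matches: at [1:7] → "'ycyd'"; at [7:14] → "'3kvgj'"; at [14:17] → "'d'"; at [17:20] → "'8'"; at [20:25] → "'el4'".
Since nothing is captured, `findall` lists the 5 matched substrings directly.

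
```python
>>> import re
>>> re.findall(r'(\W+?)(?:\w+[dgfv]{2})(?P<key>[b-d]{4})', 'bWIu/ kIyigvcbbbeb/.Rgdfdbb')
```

`findall` packs the 2 group values into a tuple for every match.

[('/ ', 'cbbb')]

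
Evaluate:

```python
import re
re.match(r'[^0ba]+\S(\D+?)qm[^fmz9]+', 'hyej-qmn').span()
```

(0, 8)

`re.match` only tries the pattern at the start of the string.
The match spans [0:8] → 'hyej-qmn'.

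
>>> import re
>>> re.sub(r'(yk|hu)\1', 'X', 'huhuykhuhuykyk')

`\1` is not a pattern — it's the concrete string captured by group 1, re-applied verbatim.
Every occurrence is swapped for 'X'.

'XykXX'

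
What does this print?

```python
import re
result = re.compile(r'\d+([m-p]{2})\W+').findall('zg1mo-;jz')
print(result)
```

['mo']

This matches one or more of a digit; then exactly 2 of a character in [m-p] (captured); then one or more of a non-word character.
Walking the string: at [2:7] match '1mo-;', group 1 = 'mo'.
`findall` collects group 1 from the one match (1 total).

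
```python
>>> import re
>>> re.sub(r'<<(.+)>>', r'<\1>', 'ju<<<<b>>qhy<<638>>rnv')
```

Matches: at [2:19] → '<<<<b>>qhy<<638>>'.
The replacement refers to a captured group, so each match is rewritten using its own captured text.

'ju<<<b>>qhy<<638>rnv'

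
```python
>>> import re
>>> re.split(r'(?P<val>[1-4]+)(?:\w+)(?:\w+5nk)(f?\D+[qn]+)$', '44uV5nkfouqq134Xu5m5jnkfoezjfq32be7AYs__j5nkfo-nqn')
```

['', '44', 'fo-nqn', '']

This matches one or more of a character in [1-4] (captured as 'val'); then one or more of a word character (non-capturing group); then one or more of a word character, then the literal '5nk' (non-capturing group); then optionally a literal 'f', then one or more of a non-digit, then one or more of one of [qn] (captured); then anchored at the end.
Matches to split on: at [0:50] → '44uV5nkfouqq134Xu5m5jnkfoezjfq32be7AYs__j5nkfo-nqn'.
Because the pattern has a capturing group, `split` also inserts each captured text between the pieces.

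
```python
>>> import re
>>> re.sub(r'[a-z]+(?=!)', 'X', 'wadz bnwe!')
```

Lookahead/lookbehind check context without consuming it, so the matched span excludes the asserted characters.
Matches: at [5:9] → 'bnwe'.
Each match is replaced by 'X'.

'wadz X!'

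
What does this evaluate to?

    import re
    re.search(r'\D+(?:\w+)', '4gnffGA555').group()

This matches one or more of a non-digit; then one or more of a word character (non-capturing group).
`re.search` scans for the first position where the pattern succeeds.
The match spans [1:10] → 'gnffGA555'.

'gnffGA555'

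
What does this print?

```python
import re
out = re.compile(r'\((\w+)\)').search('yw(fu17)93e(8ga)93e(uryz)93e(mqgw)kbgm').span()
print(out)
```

(2, 8)

Unlike `match`, `search` isn't anchored — it looks for the pattern anywhere in the string.
The match spans [2:8] → '(fu17)'.
Captured: group 1 = 'fu17'.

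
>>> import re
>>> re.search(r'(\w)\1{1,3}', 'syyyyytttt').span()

(1, 5)

A backreference is literal: `\1` must see the identical characters the first group matched.
`re.search` tries every starting position until one works.
The match spans [1:5] → 'yyyy'.
Captured: group 1 = 'y'.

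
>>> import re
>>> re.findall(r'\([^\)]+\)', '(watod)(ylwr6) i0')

['(watod)', '(ylwr6)']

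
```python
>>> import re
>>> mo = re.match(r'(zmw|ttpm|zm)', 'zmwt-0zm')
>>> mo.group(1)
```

Alternation tries branches left to right and keeps the first one that lets the overall match succeed at that position.
`re.match` won't scan ahead — the pattern has to work from the very first character.
The match spans [0:3] → 'zmw'.
Captured: group 1 = 'zmw'.

'zmw'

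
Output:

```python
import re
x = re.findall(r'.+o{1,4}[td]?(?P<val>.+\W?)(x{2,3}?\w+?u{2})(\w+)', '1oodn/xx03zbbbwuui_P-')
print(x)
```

[('n/', 'xx03zbbbwuu', 'i_P')]

Pattern: one or more of any character, then 1 to 4 of the literal 'o', then optionally one of [td]; then one or more of any character, then optionally a non-word character (captured as 'val'); then 2 to 3 of a literal 'x' (lazy), then one or more of a word character (lazy), then exactly 2 of the literal 'u' (captured); then one or more of a word character (captured).
Walking the string: at [0:20] match '1oodn/xx03zbbbwuui_P', groups = ('n/', 'xx03zbbbwuu', 'i_P').
Multiple groups make `findall` return tuples — one 3-tuple for the one match.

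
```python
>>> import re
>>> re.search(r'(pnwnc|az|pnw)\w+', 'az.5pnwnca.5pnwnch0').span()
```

(4, 10)

`re.search` scans for the first position where the pattern succeeds.
The match spans [4:10] → 'pnwnca'.
Captured: group 1 = 'pnwnc'.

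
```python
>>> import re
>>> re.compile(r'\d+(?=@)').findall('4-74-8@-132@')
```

['8', '132']

The lookaround is zero-width — it requires the adjacent text to match without consuming it, so the asserted text isn't part of the match.
Matches: at [5:6] → '8'; at [8:11] → '132'.
With no groups in the pattern, `findall` gives back each whole match — 2 here.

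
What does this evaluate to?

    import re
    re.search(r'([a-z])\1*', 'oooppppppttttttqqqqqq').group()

'ooo'

A backreference is literal: `\1` must see the identical characters the first group matched.
The match spans [0:3] → 'ooo'.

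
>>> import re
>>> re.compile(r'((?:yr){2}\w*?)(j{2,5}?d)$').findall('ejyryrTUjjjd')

Because the quantifier is non-greedy, it stops expanding at the earliest point where the rest of the pattern can succeed.
2 groups means the one result is a tuple of 2 captured strings — 1 here.

[('yryrTU', 'jjjd')]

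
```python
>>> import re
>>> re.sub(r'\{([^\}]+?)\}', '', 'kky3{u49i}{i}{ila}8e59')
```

'kky38e59'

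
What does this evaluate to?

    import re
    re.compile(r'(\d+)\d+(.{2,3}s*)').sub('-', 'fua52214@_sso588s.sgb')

'fua-o-gb'

Each match is replaced by '-'.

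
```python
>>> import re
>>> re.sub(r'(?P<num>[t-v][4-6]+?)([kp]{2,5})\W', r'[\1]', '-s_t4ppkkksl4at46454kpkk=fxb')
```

'-s_t4ppkkksl4a[t46454]fxb'

The replacement refers to a captured group, so each match is rewritten using its own captured text.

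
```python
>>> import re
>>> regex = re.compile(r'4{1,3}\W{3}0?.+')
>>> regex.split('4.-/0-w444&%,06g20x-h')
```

The string is cut at each match, leaving 2 pieces.

['', '']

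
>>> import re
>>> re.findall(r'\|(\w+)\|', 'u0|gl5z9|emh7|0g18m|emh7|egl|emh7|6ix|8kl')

['gl5z9', '0g18m', 'egl', '6ix']

With a single group, `findall` returns only what that group captured — 4 items.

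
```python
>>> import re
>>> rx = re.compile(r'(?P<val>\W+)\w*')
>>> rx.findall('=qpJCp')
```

The pattern matches one or more of a non-word character (captured as 'val'); then zero or more of a word character.
Matches: at [0:6] match '=qpJCp', group 1 = '='.
`findall` collects group 1 from the one match (1 total).

['=']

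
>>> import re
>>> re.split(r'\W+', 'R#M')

['R', 'M']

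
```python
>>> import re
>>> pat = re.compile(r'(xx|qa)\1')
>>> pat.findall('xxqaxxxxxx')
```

['xx']

The backreference `\1` re-matches whatever the first group consumed, character for character.
Walking the string: at [4:8] match 'xxxx', group 1 = 'xx'.
One capturing group, so `findall` returns just the captured substring from the one match — 1 in all.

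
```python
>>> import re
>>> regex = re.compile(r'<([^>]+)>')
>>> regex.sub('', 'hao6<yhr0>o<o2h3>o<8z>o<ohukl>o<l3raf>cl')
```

'hao6oooocl'

Each match is replaced by ''.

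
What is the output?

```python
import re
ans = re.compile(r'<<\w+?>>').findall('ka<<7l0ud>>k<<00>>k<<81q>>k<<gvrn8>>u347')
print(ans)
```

Walking the string: at [2:11] → '<<7l0ud>>'; at [12:18] → '<<00>>'; at [19:26] → '<<81q>>'; at [27:36] → '<<gvrn8>>'.
No capturing groups, so `findall` returns the 4 full match strings.

['<<7l0ud>>', '<<00>>', '<<81q>>', '<<gvrn8>>']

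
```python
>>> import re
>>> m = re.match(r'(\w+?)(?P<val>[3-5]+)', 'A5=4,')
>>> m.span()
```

(0, 2)

`re.match` won't scan ahead — the pattern has to work from the very first character.
The match spans [0:2] → 'A5'.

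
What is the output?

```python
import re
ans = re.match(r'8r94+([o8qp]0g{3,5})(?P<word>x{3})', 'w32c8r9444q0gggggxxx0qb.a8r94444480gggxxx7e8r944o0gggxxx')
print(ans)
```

None

This matches the literal '8r9', then one or more of the literal '4'; then one of [o8qp], then the literal '0', then 3 to 5 of the literal 'g' (captured); then exactly 3 of a literal 'x' (captured as 'word').
`match` is anchored at position 0; if the pattern doesn't fit there, it returns None.
Here the string doesn't start with a match, so the call returns None.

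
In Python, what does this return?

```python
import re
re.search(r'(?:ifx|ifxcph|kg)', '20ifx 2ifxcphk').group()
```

The match spans [2:5] → 'ifx'.

'ifx'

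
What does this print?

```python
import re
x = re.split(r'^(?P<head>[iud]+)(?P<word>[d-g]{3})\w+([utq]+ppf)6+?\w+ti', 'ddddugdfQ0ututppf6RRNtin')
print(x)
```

['', 'ddddu', 'gdf', 'tppf', 'n']

Pattern: anchored at the start of the string; then one or more of one of [iud] (captured as 'head'); then exactly 3 of a character in [d-g] (captured as 'word'); then one or more of a word character; then one or more of one of [utq], then the literal 'ppf' (captured); then one or more of a literal '6' (lazy), then one or more of a word character, then the literal 'ti'.
Matches to split on: at [0:23] → 'ddddugdfQ0ututppf6RRNti'.
With a capturing group present, the delimiter's captured portion is kept in the result list.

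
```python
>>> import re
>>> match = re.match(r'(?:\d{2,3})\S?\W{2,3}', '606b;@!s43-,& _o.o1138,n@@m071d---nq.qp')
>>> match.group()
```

`re.match` only tries the pattern at the start of the string.
The match spans [0:7] → '606b;@!'.

'606b;@!'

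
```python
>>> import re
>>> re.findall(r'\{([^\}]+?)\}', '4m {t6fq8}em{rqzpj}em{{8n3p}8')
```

With a single group, `findall` returns only what that group captured — 3 items.

['t6fq8', 'rqzpj', '{8n3p']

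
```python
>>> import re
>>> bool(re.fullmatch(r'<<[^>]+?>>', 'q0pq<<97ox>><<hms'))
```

For `fullmatch`, every character of the input must be accounted for by the pattern.
Here the pattern can't cover the whole string, so the call returns None, and `bool(None)` is False.

False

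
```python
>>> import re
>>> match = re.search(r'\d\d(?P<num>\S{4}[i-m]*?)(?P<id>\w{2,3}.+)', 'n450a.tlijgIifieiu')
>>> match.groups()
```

('0a.t', 'lijgIifieiu')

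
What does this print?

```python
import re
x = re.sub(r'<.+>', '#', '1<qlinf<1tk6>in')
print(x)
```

1#in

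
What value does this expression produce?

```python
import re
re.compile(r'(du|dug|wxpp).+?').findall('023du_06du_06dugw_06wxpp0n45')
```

['du', 'du', 'du', 'wxpp']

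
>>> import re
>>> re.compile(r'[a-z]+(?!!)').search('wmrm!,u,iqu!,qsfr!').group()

`(?!…)`/`(?<!…)` only lets a position through if the neighbouring text does NOT match; no characters are consumed.
`re.search` scans for the first position where the pattern succeeds.
The match spans [0:3] → 'wmr'.

'wmr'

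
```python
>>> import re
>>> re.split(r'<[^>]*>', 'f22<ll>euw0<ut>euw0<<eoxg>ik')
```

Matches to split on: at [3:7] → '<ll>'; at [11:15] → '<ut>'; at [19:26] → '<<eoxg>'.
The string is cut at each match, leaving 4 pieces.

['f22', 'euw0', 'euw0', 'ik']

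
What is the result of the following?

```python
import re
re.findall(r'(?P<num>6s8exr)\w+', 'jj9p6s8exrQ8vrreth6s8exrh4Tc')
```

['6s8exr']

`findall` collects group 1 from the one match (1 total).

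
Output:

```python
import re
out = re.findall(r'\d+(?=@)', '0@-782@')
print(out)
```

Lookahead/lookbehind check context without consuming it, so the matched span excludes the asserted characters.
With no groups in the pattern, `findall` gives back each whole match — 2 here.

['0', '782']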